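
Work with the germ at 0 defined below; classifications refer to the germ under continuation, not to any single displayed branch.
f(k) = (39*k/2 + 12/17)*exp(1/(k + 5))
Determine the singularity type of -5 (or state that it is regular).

The point is an essential singularity.

The exponent 1/(k - (-5)) has a pole at -5, so exp(1/(k - (-5))) takes every nonzero value near it: an essential singularity (not a pole of any order).


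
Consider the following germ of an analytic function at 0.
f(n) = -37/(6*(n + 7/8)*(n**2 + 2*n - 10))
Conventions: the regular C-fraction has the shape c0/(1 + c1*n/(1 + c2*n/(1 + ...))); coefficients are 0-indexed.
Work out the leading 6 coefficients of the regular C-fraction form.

Taylor coefficients (expand at 0): a_0 = 74/105, a_1 = -814/1225, a_2 = 110371/128625, a_3 = -4262548/4501875, a_4 = 346245223/315131250, a_5 = -13775807699/11029593750.
c0 = a_0 = 74/105. Peel one level at a time: if S = 1 + c*n/S' with S'(0) = 1, then c is the n-coefficient of S and S' = c*n/(S - 1).
S_1 = c0/f = 1 + (33/35)*n + (-23/70)*n^2 + ...; c1 = 33/35.
S_2 = c1*n/(S_1 - 1) = 1 + (23/66)*n + (1057/4356)*n^2 + ...; c2 = 23/66.
S_3 = c2*n/(S_2 - 1) = 1 + (-1057/1518)*n + (64/529)*n^2 + ...; c3 = -1057/1518.
S_4 = c3*n/(S_3 - 1) = 1 + (4224/24311)*n + (-33792/1117249)*n^2 + ...; c4 = 4224/24311.
S_5 = c4*n/(S_4 - 1) = 1 + (184/1057)*n + ...; c5 = 184/1057.

The regular C-fraction coefficients are [74/105, 33/35, 23/66, -1057/1518, 4224/24311, 184/1057].


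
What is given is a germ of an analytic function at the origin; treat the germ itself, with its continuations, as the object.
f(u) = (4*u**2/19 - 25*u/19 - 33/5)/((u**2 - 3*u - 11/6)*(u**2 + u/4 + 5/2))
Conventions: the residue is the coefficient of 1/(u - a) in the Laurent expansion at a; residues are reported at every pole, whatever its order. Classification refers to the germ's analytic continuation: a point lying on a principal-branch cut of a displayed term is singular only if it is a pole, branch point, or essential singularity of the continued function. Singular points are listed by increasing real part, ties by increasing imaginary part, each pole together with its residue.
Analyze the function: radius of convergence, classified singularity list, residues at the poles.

Radius of convergence at 0: -3/2 + (7/6)*sqrt(3).
At 3/2 - (7/6)*sqrt(3): a pole of order 1; residue 18132/87685 + (121208/613795)*sqrt(3).
At (-1/8) - ((1/8)*sqrt(159))*i: a pole of order 1; residue (-18132/87685) + ((107652/4647305)*sqrt(159))*i.
At (-1/8) + ((1/8)*sqrt(159))*i: a pole of order 1; residue (-18132/87685) - ((107652/4647305)*sqrt(159))*i.
At 3/2 + (7/6)*sqrt(3): a pole of order 1; residue 18132/87685 - (121208/613795)*sqrt(3).

Denominator factor (u**2 + u/4 + 5/2): discriminant -159/16, complex-conjugate roots (-1/8) + ((1/8)*sqrt(159))*i and (-1/8) - ((1/8)*sqrt(159))*i; poles of order 1, moduli (1/2)*sqrt(10) and (1/2)*sqrt(10).
Denominator factor (u**2 - 3*u - 11/6): discriminant 49/3, real irrational roots 3/2 + (7/6)*sqrt(3) and 3/2 - (7/6)*sqrt(3); poles of order 1, moduli 3/2 + (7/6)*sqrt(3) and -3/2 + (7/6)*sqrt(3).
The radius of convergence is the smallest modulus among the singular points: -3/2 + (7/6)*sqrt(3).
The factor u**2 - 3*u - 11/6 splits as (u - a)(u - a') with a = 3/2 - (7/6)*sqrt(3), a' = 3/2 + (7/6)*sqrt(3). At the order-1 pole a set g(u) = (u - a)*f(u) = [(4*u**2/19 - 25*u/19 - 33/5)/(u**2 + u/4 + 5/2)] / (u - a').
Simple pole: residue = g(a) at a = 3/2 - (7/6)*sqrt(3), which is 18132/87685 + (121208/613795)*sqrt(3).
The factor u**2 + u/4 + 5/2 splits as (u - a)(u - a') with a = (-1/8) - ((1/8)*sqrt(159))*i, a' = (-1/8) + ((1/8)*sqrt(159))*i. At the order-1 pole a set g(u) = (u - a)*f(u) = [(4*u**2/19 - 25*u/19 - 33/5)/(u**2 - 3*u - 11/6)] / (u - a').
Simple pole: residue = g(a) at a = (-1/8) - ((1/8)*sqrt(159))*i, which is (-18132/87685) + ((107652/4647305)*sqrt(159))*i.
The factor u**2 + u/4 + 5/2 splits as (u - a)(u - a') with a = (-1/8) + ((1/8)*sqrt(159))*i, a' = (-1/8) - ((1/8)*sqrt(159))*i. At the order-1 pole a set g(u) = (u - a)*f(u) = [(4*u**2/19 - 25*u/19 - 33/5)/(u**2 - 3*u - 11/6)] / (u - a').
Simple pole: residue = g(a) at a = (-1/8) + ((1/8)*sqrt(159))*i, which is (-18132/87685) - ((107652/4647305)*sqrt(159))*i.
The factor u**2 - 3*u - 11/6 splits as (u - a)(u - a') with a = 3/2 + (7/6)*sqrt(3), a' = 3/2 - (7/6)*sqrt(3). At the order-1 pole a set g(u) = (u - a)*f(u) = [(4*u**2/19 - 25*u/19 - 33/5)/(u**2 + u/4 + 5/2)] / (u - a').
Simple pole: residue = g(a) at a = 3/2 + (7/6)*sqrt(3), which is 18132/87685 - (121208/613795)*sqrt(3).
List the singular points by increasing real part (a conjugate pair: the negative imaginary part first).


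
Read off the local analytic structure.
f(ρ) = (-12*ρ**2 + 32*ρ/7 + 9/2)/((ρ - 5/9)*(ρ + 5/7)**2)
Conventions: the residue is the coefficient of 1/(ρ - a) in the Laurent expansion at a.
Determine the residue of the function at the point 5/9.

At the order-1 pole 5/9 set g(ρ) = (ρ - (5/9))*f(ρ) = (-12*ρ**2 + 32*ρ/7 + 9/2)/(ρ + 5/7)**2.
Simple pole: residue = g(a) at a = 5/9, which is 26481/12800.

The residue is 26481/12800.


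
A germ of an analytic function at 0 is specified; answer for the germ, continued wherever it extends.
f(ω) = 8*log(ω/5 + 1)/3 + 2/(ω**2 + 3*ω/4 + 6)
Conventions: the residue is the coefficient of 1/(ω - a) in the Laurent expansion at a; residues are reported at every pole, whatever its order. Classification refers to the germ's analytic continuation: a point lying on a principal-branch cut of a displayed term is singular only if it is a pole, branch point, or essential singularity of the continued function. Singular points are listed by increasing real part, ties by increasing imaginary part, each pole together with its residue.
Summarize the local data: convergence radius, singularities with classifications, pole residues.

Radius of convergence at 0: sqrt(6).
At -5: a logarithmic branch point.
At (-3/8) - ((5/8)*sqrt(15))*i: a pole of order 1; residue ((8/75)*sqrt(15))*i.
At (-3/8) + ((5/8)*sqrt(15))*i: a pole of order 1; residue -((8/75)*sqrt(15))*i.

Denominator factor (ω**2 + 3*ω/4 + 6): discriminant -375/16, complex-conjugate roots (-3/8) + ((5/8)*sqrt(15))*i and (-3/8) - ((5/8)*sqrt(15))*i; poles of order 1, moduli sqrt(6) and sqrt(6).
Branch term (8/3)*log(1 - ω/(-5)): its argument vanishes at ω = -5, a logarithmic branch point, modulus 5.
The radius of convergence is the smallest modulus among the singular points: sqrt(6).
The branch term is analytic at (-3/8) - ((5/8)*sqrt(15))*i and contributes nothing to the residue; only the rational part matters.
The factor ω**2 + 3*ω/4 + 6 splits as (ω - a)(ω - a') with a = (-3/8) - ((5/8)*sqrt(15))*i, a' = (-3/8) + ((5/8)*sqrt(15))*i. At the order-1 pole a set g(ω) = (ω - a)*(rational part) = [2] / (ω - a').
Simple pole: residue = g(a) at a = (-3/8) - ((5/8)*sqrt(15))*i, which is ((8/75)*sqrt(15))*i.
The branch term is analytic at (-3/8) + ((5/8)*sqrt(15))*i and contributes nothing to the residue; only the rational part matters.
The factor ω**2 + 3*ω/4 + 6 splits as (ω - a)(ω - a') with a = (-3/8) + ((5/8)*sqrt(15))*i, a' = (-3/8) - ((5/8)*sqrt(15))*i. At the order-1 pole a set g(ω) = (ω - a)*(rational part) = [2] / (ω - a').
Simple pole: residue = g(a) at a = (-3/8) + ((5/8)*sqrt(15))*i, which is -((8/75)*sqrt(15))*i.
List the singular points by increasing real part (a conjugate pair: the negative imaginary part first).


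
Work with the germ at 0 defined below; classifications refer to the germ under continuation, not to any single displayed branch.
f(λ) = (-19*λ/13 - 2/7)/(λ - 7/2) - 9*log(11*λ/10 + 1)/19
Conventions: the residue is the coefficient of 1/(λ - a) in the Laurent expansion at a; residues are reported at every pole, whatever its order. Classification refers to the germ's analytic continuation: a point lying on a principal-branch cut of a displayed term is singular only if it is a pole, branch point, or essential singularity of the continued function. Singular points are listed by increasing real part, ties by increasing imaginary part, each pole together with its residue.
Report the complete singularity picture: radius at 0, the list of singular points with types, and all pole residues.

Radius of convergence at 0: 10/11.
At -10/11: a logarithmic branch point.
At 7/2: a pole of order 1; residue -983/182.

Denominator factor (λ - 7/2): pole of order 1 at 7/2, modulus 7/2.
Branch term (-9/19)*log(1 - λ/(-10/11)): its argument vanishes at λ = -10/11, a logarithmic branch point, modulus 10/11.
The radius of convergence is the smallest modulus among the singular points: 10/11.
The branch term is analytic at 7/2 and contributes nothing to the residue; only the rational part matters.
At the order-1 pole 7/2 set g(λ) = (λ - (7/2))*(rational part) = -19*λ/13 - 2/7.
Simple pole: residue = g(a) at a = 7/2, which is -983/182.
List the singular points by increasing real part (a conjugate pair: the negative imaginary part first).


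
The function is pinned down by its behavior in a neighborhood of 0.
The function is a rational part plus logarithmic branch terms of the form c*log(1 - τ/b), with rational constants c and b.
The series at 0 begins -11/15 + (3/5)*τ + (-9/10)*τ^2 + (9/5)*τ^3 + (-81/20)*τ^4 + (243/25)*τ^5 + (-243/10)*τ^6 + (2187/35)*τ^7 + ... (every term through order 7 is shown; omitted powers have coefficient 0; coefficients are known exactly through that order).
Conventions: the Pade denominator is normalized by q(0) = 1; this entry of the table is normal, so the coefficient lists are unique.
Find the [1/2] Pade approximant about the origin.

The Pade approximant has numerator coefficients [-11/15, -98/75]; denominator coefficients [1, 13/5, 9/10].

Taylor coefficients needed (read off): a_0 = -11/15, a_1 = 3/5, a_2 = -9/10, a_3 = 9/5.
Write the denominator as Q(τ) = 1 + q1*τ + q2*τ^2. Requiring Q*f - P = O(τ^4) with deg P <= 1 kills the coefficients of τ^2..τ^3 in Q*f:
  τ^2: a_2 + q1*a_1 + q2*a_0 = 0, i.e. -9/10 + (3/5)*q1 + (-11/15)*q2 = 0.
  τ^3: a_3 + q1*a_2 + q2*a_1 = 0, i.e. 9/5 + (-9/10)*q1 + (3/5)*q2 = 0.
Solving this linear system: q1 = 13/5, q2 = 9/10.
The numerator is Q*f truncated at degree 1: P0 = a_0 = -11/15; P1 = a_1 + q1*a_0 = -98/75.


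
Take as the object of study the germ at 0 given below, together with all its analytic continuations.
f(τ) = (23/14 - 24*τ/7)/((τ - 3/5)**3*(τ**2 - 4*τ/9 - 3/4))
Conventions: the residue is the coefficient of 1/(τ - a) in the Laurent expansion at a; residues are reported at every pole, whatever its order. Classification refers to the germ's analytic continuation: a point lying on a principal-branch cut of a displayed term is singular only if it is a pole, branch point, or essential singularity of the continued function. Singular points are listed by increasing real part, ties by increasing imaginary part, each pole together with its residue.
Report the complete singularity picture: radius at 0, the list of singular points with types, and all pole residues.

Denominator factor (τ - 3/5)^3: pole of order 3 at 3/5, modulus 3/5.
Denominator factor (τ**2 - 4*τ/9 - 3/4): discriminant 259/81, real irrational roots 2/9 + (1/18)*sqrt(259) and 2/9 - (1/18)*sqrt(259); poles of order 1, moduli 2/9 + (1/18)*sqrt(259) and -2/9 + (1/18)*sqrt(259).
The radius of convergence is the smallest modulus among the singular points: 3/5.
The factor τ**2 - 4*τ/9 - 3/4 splits as (τ - a)(τ - a') with a = 2/9 - (1/18)*sqrt(259), a' = 2/9 + (1/18)*sqrt(259). At the order-1 pole a set g(τ) = (τ - a)*f(τ) = [(23/14 - 24*τ/7)/(τ - 3/5)**3] / (τ - a').
Simple pole: residue = g(a) at a = 2/9 - (1/18)*sqrt(259), which is -626429500/160552833 + (347381000/1123869831)*sqrt(259).
At the order-3 pole 3/5 set g(τ) = (τ - (3/5))^3*f(τ) = (23/14 - 24*τ/7)/(τ**2 - 4*τ/9 - 3/4).
Order-3 pole: residue = g''(a)/2; g''(3/5) = 2505718000/160552833, so the residue is 1252859000/160552833.
The factor τ**2 - 4*τ/9 - 3/4 splits as (τ - a)(τ - a') with a = 2/9 + (1/18)*sqrt(259), a' = 2/9 - (1/18)*sqrt(259). At the order-1 pole a set g(τ) = (τ - a)*f(τ) = [(23/14 - 24*τ/7)/(τ - 3/5)**3] / (τ - a').
Simple pole: residue = g(a) at a = 2/9 + (1/18)*sqrt(259), which is -626429500/160552833 - (347381000/1123869831)*sqrt(259).
List the singular points by increasing real part (a conjugate pair: the negative imaginary part first).

Radius of convergence at 0: 3/5.
At 2/9 - (1/18)*sqrt(259): a pole of order 1; residue -626429500/160552833 + (347381000/1123869831)*sqrt(259).
At 3/5: a pole of order 3; residue 1252859000/160552833.
At 2/9 + (1/18)*sqrt(259): a pole of order 1; residue -626429500/160552833 - (347381000/1123869831)*sqrt(259).


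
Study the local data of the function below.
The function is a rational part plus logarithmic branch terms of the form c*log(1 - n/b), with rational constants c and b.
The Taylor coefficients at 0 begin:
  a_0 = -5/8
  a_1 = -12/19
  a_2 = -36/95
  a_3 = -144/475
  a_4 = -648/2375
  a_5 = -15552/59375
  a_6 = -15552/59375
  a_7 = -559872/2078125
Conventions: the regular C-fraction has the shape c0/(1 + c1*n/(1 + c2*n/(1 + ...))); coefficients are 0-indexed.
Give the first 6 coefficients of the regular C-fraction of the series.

Taylor coefficients (read off): a_0 = -5/8, a_1 = -12/19, a_2 = -36/95, a_3 = -144/475, a_4 = -648/2375, a_5 = -15552/59375.
c0 = a_0 = -5/8. Peel one level at a time: if S = 1 + c*n/S' with S'(0) = 1, then c is the n-coefficient of S and S' = c*n/(S - 1).
S_1 = c0/f = 1 + (-96/95)*n + (3744/9025)*n^2 + ...; c1 = -96/95.
S_2 = c1*n/(S_1 - 1) = 1 + (39/95)*n + (-3/25)*n^2 + ...; c2 = 39/95.
S_3 = c2*n/(S_2 - 1) = 1 + (19/65)*n + (1102/4225)*n^2 + ...; c3 = 19/65.
S_4 = c3*n/(S_3 - 1) = 1 + (-58/65)*n + (-12/125)*n^2 + ...; c4 = -58/65.
S_5 = c4*n/(S_4 - 1) = 1 + (-78/725)*n + ...; c5 = -78/725.

The regular C-fraction coefficients are [-5/8, -96/95, 39/95, 19/65, -58/65, -78/725].


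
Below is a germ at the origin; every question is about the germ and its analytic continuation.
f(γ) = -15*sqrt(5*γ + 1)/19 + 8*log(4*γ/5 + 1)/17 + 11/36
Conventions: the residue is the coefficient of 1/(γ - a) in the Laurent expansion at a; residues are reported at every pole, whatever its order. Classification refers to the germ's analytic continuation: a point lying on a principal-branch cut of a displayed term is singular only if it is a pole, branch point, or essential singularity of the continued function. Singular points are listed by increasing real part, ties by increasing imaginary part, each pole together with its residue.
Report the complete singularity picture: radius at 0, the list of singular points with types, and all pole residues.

Radius of convergence at 0: 1/5.
At -5/4: a logarithmic branch point.
At -1/5: an algebraic (square-root) branch point.

Branch term (8/17)*log(1 - γ/(-5/4)): its argument vanishes at γ = -5/4, a logarithmic branch point, modulus 5/4.
Branch term (-15/19)*sqrt(1 - γ/(-1/5)): its argument vanishes at γ = -1/5, a square-root branch point, modulus 1/5.
The radius of convergence is the smallest modulus among the singular points: 1/5.
List the singular points by increasing real part (a conjugate pair: the negative imaginary part first).


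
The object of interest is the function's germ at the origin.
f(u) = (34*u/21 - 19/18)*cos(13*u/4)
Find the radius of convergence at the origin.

The factor cos(13*u/4) is entire and contributes no finite singular point.
The polynomial part has no poles.
No finite singular points: the Taylor series at 0 converges everywhere.

The radius of convergence is infinite.


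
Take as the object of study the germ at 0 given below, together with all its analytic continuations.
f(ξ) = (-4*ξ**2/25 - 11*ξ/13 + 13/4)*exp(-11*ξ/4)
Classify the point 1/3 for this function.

The point is a regular point.

There is no denominator, hence no pole anywhere.
The factor exp(-11*ξ/4) is entire.
So the germ continues analytically to 1/3.


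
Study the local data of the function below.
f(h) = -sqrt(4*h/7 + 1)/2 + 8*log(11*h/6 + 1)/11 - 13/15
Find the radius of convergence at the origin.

The radius of convergence is 6/11.

Branch term (-1/2)*sqrt(1 - h/(-7/4)): its argument vanishes at h = -7/4, a square-root branch point, modulus 7/4.
Branch term (8/11)*log(1 - h/(-6/11)): its argument vanishes at h = -6/11, a logarithmic branch point, modulus 6/11.
The radius of convergence is the smallest modulus among the singular points: 6/11.


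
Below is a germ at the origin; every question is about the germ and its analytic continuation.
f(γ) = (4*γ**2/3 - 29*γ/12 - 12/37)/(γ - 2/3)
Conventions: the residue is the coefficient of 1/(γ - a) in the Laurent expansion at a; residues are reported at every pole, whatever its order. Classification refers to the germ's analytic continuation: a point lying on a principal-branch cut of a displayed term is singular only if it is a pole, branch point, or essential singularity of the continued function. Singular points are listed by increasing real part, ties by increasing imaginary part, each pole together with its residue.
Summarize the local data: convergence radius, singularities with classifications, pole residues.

Denominator factor (γ - 2/3): pole of order 1 at 2/3, modulus 2/3.
The radius of convergence is the smallest modulus among the singular points: 2/3.
At the order-1 pole 2/3 set g(γ) = (γ - (2/3))*f(γ) = 4*γ**2/3 - 29*γ/12 - 12/37.
Simple pole: residue = g(a) at a = 2/3, which is -2683/1998.

Radius of convergence at 0: 2/3.
At 2/3: a pole of order 1; residue -2683/1998.


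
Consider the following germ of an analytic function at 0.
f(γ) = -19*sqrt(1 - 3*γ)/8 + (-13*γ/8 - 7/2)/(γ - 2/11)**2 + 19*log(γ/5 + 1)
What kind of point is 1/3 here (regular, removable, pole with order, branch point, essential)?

The term (-19/8)*sqrt(1 - γ/(1/3)) has argument 1 - 1/3/(1/3) = 0 at 1/3: a square-root (algebraic, two-sheeted) branch point; the remaining terms are analytic or single-valued there.

The point is an algebraic (square-root) branch point.


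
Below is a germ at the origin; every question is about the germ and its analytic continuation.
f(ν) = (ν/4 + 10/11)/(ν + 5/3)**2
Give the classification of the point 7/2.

Denominator factors: ν + 5/3 = 31/6 at ν = 7/2 — none vanishes.
So the germ continues analytically to 7/2.

The point is a regular point.


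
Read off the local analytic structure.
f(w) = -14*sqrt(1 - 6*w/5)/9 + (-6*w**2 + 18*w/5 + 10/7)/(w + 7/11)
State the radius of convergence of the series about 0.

The radius of convergence is 7/11.

Denominator factor (w + 7/11): pole of order 1 at -7/11, modulus 7/11.
Branch term (-14/9)*sqrt(1 - w/(5/6)): its argument vanishes at w = 5/6, a square-root branch point, modulus 5/6.
The radius of convergence is the smallest modulus among the singular points: 7/11.


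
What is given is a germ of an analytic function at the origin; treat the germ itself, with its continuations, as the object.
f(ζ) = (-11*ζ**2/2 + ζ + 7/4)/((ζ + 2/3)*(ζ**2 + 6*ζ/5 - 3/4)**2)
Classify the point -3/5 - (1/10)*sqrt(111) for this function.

The point is a pole of order 2.

The denominator factor ζ**2 + 6*ζ/5 - 3/4 vanishes at -3/5 - (1/10)*sqrt(111) and appears to the power 2; the numerator there equals -1387/200 - (19/25)*sqrt(111), nonzero, and no other factor vanishes.
Hence a pole whose order is the multiplicity, 2.


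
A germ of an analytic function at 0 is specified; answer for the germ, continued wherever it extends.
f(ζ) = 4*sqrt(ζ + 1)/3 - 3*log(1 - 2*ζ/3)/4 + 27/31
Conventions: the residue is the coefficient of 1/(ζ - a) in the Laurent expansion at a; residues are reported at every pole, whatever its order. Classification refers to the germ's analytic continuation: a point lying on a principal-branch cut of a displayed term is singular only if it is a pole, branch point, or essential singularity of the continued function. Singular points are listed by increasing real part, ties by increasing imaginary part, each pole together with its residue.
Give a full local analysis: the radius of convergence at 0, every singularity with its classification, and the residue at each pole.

Branch term (-3/4)*log(1 - ζ/(3/2)): its argument vanishes at ζ = 3/2, a logarithmic branch point, modulus 3/2.
Branch term (4/3)*sqrt(1 - ζ/(-1)): its argument vanishes at ζ = -1, a square-root branch point, modulus 1.
The radius of convergence is the smallest modulus among the singular points: 1.
List the singular points by increasing real part (a conjugate pair: the negative imaginary part first).

Radius of convergence at 0: 1.
At -1: an algebraic (square-root) branch point.
At 3/2: a logarithmic branch point.


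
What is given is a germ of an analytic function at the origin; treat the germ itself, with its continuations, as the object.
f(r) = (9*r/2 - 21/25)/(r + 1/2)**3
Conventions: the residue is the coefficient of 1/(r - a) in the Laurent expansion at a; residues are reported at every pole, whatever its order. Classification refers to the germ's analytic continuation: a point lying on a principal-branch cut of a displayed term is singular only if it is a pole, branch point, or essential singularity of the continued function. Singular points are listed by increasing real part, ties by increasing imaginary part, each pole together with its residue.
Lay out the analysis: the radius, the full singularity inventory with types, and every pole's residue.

Denominator factor (r + 1/2)^3: pole of order 3 at -1/2, modulus 1/2.
The radius of convergence is the smallest modulus among the singular points: 1/2.
At the order-3 pole -1/2 set g(r) = (r - (-1/2))^3*f(r) = 9*r/2 - 21/25.
Order-3 pole: residue = g''(a)/2; g''(-1/2) = 0, so the residue is 0.

Radius of convergence at 0: 1/2.
At -1/2: a pole of order 3; residue 0.


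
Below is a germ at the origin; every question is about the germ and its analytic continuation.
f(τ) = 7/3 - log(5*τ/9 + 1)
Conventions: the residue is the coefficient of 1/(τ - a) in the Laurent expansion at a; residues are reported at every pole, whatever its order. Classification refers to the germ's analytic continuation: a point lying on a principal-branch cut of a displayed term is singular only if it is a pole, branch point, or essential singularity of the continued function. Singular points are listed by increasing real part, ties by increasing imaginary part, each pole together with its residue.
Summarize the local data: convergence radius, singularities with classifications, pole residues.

Branch term (-1)*log(1 - τ/(-9/5)): its argument vanishes at τ = -9/5, a logarithmic branch point, modulus 9/5.
The radius of convergence is the smallest modulus among the singular points: 9/5.

Radius of convergence at 0: 9/5.
At -9/5: a logarithmic branch point.


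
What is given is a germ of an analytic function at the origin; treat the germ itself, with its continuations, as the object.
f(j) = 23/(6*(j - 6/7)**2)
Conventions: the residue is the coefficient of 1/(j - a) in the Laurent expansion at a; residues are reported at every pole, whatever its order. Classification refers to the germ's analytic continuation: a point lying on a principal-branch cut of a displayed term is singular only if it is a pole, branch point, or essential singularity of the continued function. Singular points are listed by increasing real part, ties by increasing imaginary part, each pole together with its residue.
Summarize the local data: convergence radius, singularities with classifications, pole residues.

Denominator factor (j - 6/7)^2: pole of order 2 at 6/7, modulus 6/7.
The radius of convergence is the smallest modulus among the singular points: 6/7.
At the order-2 pole 6/7 set g(j) = (j - (6/7))^2*f(j) = 23/6.
Order-2 pole: residue = g'(a); g'(6/7) = 0, so the residue is 0.

Radius of convergence at 0: 6/7.
At 6/7: a pole of order 2; residue 0.


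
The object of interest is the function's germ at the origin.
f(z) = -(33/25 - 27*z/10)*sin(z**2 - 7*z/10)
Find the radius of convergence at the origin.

The radius of convergence is infinite.

The factor -sin(z**2 - 7*z/10) is entire and contributes no finite singular point.
The polynomial part has no poles.
No finite singular points: the Taylor series at 0 converges everywhere.


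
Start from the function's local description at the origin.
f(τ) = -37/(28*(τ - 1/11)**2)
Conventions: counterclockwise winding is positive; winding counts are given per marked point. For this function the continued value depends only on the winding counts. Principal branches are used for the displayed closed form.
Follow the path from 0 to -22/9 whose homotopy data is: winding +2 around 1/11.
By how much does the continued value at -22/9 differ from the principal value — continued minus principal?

The function is rational, hence single-valued: continuing it around any pole returns the same value, so the difference is 0.

Continued minus principal equals 0.


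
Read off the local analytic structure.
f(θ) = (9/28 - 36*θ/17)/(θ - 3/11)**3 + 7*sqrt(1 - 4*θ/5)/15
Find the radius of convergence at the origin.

The radius of convergence is 3/11.

Denominator factor (θ - 3/11)^3: pole of order 3 at 3/11, modulus 3/11.
Branch term (7/15)*sqrt(1 - θ/(5/4)): its argument vanishes at θ = 5/4, a square-root branch point, modulus 5/4.
The radius of convergence is the smallest modulus among the singular points: 3/11.


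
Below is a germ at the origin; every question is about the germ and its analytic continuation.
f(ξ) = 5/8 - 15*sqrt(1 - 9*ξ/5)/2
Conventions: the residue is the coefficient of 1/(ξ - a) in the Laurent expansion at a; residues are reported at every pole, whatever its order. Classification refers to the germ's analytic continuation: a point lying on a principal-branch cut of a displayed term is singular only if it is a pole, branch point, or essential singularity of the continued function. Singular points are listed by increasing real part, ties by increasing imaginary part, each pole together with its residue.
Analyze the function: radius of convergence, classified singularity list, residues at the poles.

Radius of convergence at 0: 5/9.
At 5/9: an algebraic (square-root) branch point.

Branch term (-15/2)*sqrt(1 - ξ/(5/9)): its argument vanishes at ξ = 5/9, a square-root branch point, modulus 5/9.
The radius of convergence is the smallest modulus among the singular points: 5/9.


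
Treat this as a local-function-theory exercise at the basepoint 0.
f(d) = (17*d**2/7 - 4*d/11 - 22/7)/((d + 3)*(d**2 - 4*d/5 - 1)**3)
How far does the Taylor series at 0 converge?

The radius of convergence is -2/5 + (1/5)*sqrt(29).

Denominator factor (d**2 - 4*d/5 - 1)^3: discriminant 116/25, real irrational roots 2/5 + (1/5)*sqrt(29) and 2/5 - (1/5)*sqrt(29); poles of order 3, moduli 2/5 + (1/5)*sqrt(29) and -2/5 + (1/5)*sqrt(29).
Denominator factor (d + 3): pole of order 1 at -3, modulus 3.
The radius of convergence is the smallest modulus among the singular points: -2/5 + (1/5)*sqrt(29).


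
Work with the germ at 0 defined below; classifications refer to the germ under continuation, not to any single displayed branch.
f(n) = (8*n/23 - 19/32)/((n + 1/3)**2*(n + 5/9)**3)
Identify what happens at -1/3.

The point is a pole of order 2.

The denominator factor n + 1/3 vanishes at -1/3 and appears to the power 2; the numerator there equals -1567/2208, nonzero, and no other factor vanishes.
Hence a pole whose order is the multiplicity, 2.


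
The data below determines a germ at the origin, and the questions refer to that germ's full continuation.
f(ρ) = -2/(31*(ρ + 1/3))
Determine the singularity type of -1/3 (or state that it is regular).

The point is a pole of order 1.

The denominator factor ρ + 1/3 vanishes at -1/3 and appears to the power 1; the numerator there equals -2/31, nonzero, and no other factor vanishes.
Hence a pole whose order is the multiplicity, 1.


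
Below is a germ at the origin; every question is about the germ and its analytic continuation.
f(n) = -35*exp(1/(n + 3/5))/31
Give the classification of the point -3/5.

The point is an essential singularity.

The exponent 1/(n - (-3/5)) has a pole at -3/5, so exp(1/(n - (-3/5))) takes every nonzero value near it: an essential singularity (not a pole of any order).


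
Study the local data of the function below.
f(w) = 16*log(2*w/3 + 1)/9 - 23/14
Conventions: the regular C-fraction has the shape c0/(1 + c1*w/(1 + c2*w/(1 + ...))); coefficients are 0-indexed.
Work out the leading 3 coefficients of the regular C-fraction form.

The regular C-fraction coefficients are [-23/14, 448/621, -241/621].

Taylor coefficients (expand at 0): a_0 = -23/14, a_1 = 32/27, a_2 = -32/81.
c0 = a_0 = -23/14. Peel one level at a time: if S = 1 + c*w/S' with S'(0) = 1, then c is the w-coefficient of S and S' = c*w/(S - 1).
S_1 = c0/f = 1 + (448/621)*w + (107968/385641)*w^2 + ...; c1 = 448/621.
S_2 = c1*w/(S_1 - 1) = 1 + (-241/621)*w + ...; c2 = -241/621.


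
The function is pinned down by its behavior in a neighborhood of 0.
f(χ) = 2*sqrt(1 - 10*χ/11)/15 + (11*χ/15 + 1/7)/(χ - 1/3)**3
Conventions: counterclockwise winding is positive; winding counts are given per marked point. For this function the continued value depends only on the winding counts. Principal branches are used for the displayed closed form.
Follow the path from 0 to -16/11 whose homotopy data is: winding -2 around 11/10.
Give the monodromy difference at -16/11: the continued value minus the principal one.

Continued minus principal equals 0.

The rational part is single-valued and drops out of the difference; each branch term changes only by its own monodromy.
(2/15)*sqrt(1 - χ/(11/10)): winding -2 is even, the square root returns to the same sheet, contribution 0.
Summing the contributions at χ = -16/11 gives 0.


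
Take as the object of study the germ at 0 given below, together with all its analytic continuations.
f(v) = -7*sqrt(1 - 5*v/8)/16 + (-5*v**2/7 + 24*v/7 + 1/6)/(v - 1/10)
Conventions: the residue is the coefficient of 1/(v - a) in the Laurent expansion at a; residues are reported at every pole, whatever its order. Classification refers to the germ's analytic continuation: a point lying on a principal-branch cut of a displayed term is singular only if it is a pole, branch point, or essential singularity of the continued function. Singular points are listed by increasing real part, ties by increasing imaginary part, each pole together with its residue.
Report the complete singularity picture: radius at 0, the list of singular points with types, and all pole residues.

Denominator factor (v - 1/10): pole of order 1 at 1/10, modulus 1/10.
Branch term (-7/16)*sqrt(1 - v/(8/5)): its argument vanishes at v = 8/5, a square-root branch point, modulus 8/5.
The radius of convergence is the smallest modulus among the singular points: 1/10.
The branch term is analytic at 1/10 and contributes nothing to the residue; only the rational part matters.
At the order-1 pole 1/10 set g(v) = (v - (1/10))*(rational part) = -5*v**2/7 + 24*v/7 + 1/6.
Simple pole: residue = g(a) at a = 1/10, which is 211/420.
List the singular points by increasing real part (a conjugate pair: the negative imaginary part first).

Radius of convergence at 0: 1/10.
At 1/10: a pole of order 1; residue 211/420.
At 8/5: an algebraic (square-root) branch point.


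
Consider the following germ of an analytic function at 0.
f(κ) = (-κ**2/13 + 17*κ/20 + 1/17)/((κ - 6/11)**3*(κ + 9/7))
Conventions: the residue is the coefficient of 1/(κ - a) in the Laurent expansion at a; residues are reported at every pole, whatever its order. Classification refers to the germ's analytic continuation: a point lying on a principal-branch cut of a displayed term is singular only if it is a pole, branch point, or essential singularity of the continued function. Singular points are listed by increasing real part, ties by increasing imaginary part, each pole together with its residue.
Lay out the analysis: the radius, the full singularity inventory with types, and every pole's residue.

Radius of convergence at 0: 6/11.
At -9/7: a pole of order 1; residue 2343141647/12390236820.
At 6/11: a pole of order 3; residue -2343141647/12390236820.

Denominator factor (κ + 9/7): pole of order 1 at -9/7, modulus 9/7.
Denominator factor (κ - 6/11)^3: pole of order 3 at 6/11, modulus 6/11.
The radius of convergence is the smallest modulus among the singular points: 6/11.
At the order-1 pole -9/7 set g(κ) = (κ - (-9/7))*f(κ) = (-κ**2/13 + 17*κ/20 + 1/17)/(κ - 6/11)**3.
Simple pole: residue = g(a) at a = -9/7, which is 2343141647/12390236820.
At the order-3 pole 6/11 set g(κ) = (κ - (6/11))^3*f(κ) = (-κ**2/13 + 17*κ/20 + 1/17)/(κ + 9/7).
Order-3 pole: residue = g''(a)/2; g''(6/11) = -2343141647/6195118410, so the residue is -2343141647/12390236820.
List the singular points by increasing real part (a conjugate pair: the negative imaginary part first).


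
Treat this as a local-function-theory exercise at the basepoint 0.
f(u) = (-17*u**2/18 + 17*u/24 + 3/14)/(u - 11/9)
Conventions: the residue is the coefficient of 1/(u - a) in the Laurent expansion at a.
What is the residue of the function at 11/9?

The residue is -13505/40824.

At the order-1 pole 11/9 set g(u) = (u - (11/9))*f(u) = -17*u**2/18 + 17*u/24 + 3/14.
Simple pole: residue = g(a) at a = 11/9, which is -13505/40824.


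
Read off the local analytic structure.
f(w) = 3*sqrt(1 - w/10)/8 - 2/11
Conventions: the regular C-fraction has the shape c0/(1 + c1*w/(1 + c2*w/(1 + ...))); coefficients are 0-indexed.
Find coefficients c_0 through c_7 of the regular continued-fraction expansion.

The regular C-fraction coefficients are [17/88, 33/340, -83/680, -17/3320, -149/3320, -83/5960, -43/1192, -149/8600].

Taylor coefficients (expand at 0): a_0 = 17/88, a_1 = -3/160, a_2 = -3/6400, a_3 = -3/128000, a_4 = -3/2048000, a_5 = -21/204800000, a_6 = -63/8192000000, a_7 = -99/163840000000.
c0 = a_0 = 17/88. Peel one level at a time: if S = 1 + c*w/S' with S'(0) = 1, then c is the w-coefficient of S and S' = c*w/(S - 1).
S_1 = c0/f = 1 + (33/340)*w + (2739/231200)*w^2 + ...; c1 = 33/340.
S_2 = c1*w/(S_1 - 1) = 1 + (-83/680)*w + (-1/1600)*w^2 + ...; c2 = -83/680.
S_3 = c2*w/(S_2 - 1) = 1 + (-17/3320)*w + (-2533/11022400)*w^2 + ...; c3 = -17/3320.
S_4 = c3*w/(S_3 - 1) = 1 + (-149/3320)*w + (-1/1600)*w^2 + ...; c4 = -149/3320.
S_5 = c4*w/(S_4 - 1) = 1 + (-83/5960)*w + (-3569/7104320)*w^2 + ...; c5 = -83/5960.
S_6 = c5*w/(S_5 - 1) = 1 + (-43/1192)*w + (-1/1600)*w^2 + ...; c6 = -43/1192.
S_7 = c6*w/(S_6 - 1) = 1 + (-149/8600)*w + ...; c7 = -149/8600.


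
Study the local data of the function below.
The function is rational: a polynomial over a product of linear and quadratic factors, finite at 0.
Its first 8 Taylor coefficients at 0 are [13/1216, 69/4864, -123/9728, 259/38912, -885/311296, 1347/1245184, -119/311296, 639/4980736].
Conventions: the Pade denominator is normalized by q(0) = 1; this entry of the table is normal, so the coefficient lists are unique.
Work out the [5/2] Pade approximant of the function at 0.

The Pade approximant has numerator coefficients [13/1216, 225625/11039488, -225625/66236928, 45125/88315904, -45125/706527232, 45125/8478326784]; denominator coefficients [1, 25219/43123, 45571/517476].

Taylor coefficients needed (read off): a_0 = 13/1216, a_1 = 69/4864, a_2 = -123/9728, a_3 = 259/38912, a_4 = -885/311296, a_5 = 1347/1245184, a_6 = -119/311296, a_7 = 639/4980736.
Write the denominator as Q(σ) = 1 + q1*σ + q2*σ^2. Requiring Q*f - P = O(σ^8) with deg P <= 5 kills the coefficients of σ^6..σ^7 in Q*f:
  σ^6: a_6 + q1*a_5 + q2*a_4 = 0, i.e. -119/311296 + (1347/1245184)*q1 + (-885/311296)*q2 = 0.
  σ^7: a_7 + q1*a_6 + q2*a_5 = 0, i.e. 639/4980736 + (-119/311296)*q1 + (1347/1245184)*q2 = 0.
Solving this linear system: q1 = 25219/43123, q2 = 45571/517476.
The numerator is Q*f truncated at degree 5: P0 = a_0 = 13/1216; P1 = a_1 + q1*a_0 = 225625/11039488; P2 = a_2 + q1*a_1 + q2*a_0 = -225625/66236928; P3 = a_3 + q1*a_2 + q2*a_1 = 45125/88315904; P4 = a_4 + q1*a_3 + q2*a_2 = -45125/706527232; P5 = a_5 + q1*a_4 + q2*a_3 = 45125/8478326784.


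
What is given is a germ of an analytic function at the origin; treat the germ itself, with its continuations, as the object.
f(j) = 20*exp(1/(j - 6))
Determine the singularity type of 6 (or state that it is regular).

The exponent 1/(j - (6)) has a pole at 6, so exp(1/(j - (6))) takes every nonzero value near it: an essential singularity (not a pole of any order).

The point is an essential singularity.


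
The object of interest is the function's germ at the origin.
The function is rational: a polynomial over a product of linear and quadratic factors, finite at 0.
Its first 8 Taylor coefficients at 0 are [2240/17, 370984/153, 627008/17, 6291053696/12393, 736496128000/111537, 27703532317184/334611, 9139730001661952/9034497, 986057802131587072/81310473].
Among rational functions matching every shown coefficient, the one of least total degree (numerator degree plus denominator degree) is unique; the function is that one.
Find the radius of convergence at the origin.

No rational of total degree below 6 reproduces all 8 coefficients; solving the [2/4] Pade equations on them gives f(w) = (-19*w**2/27 - 19*w/8 + 35/17)/(w**2 + 11*w/9 - 1/8)**2, whose expansion matches every shown term.
Denominator factor (w**2 + 11*w/9 - 1/8)^2: discriminant 323/162, real irrational roots -11/18 + (1/36)*sqrt(646) and -11/18 - (1/36)*sqrt(646); poles of order 2, moduli -11/18 + (1/36)*sqrt(646) and 11/18 + (1/36)*sqrt(646).
The radius of convergence is the smallest modulus among the singular points: -11/18 + (1/36)*sqrt(646).

The radius of convergence is -11/18 + (1/36)*sqrt(646).


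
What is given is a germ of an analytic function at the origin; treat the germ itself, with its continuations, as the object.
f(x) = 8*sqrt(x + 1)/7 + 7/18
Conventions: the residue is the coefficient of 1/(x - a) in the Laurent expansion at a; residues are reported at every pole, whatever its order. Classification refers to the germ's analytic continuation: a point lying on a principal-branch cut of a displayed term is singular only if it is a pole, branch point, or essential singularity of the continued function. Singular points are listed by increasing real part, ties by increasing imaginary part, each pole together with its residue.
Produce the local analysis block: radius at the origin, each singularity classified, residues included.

Branch term (8/7)*sqrt(1 - x/(-1)): its argument vanishes at x = -1, a square-root branch point, modulus 1.
The radius of convergence is the smallest modulus among the singular points: 1.

Radius of convergence at 0: 1.
At -1: an algebraic (square-root) branch point.


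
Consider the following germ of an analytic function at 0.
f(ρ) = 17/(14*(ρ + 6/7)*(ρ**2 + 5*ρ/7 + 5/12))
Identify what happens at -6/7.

The point is a pole of order 1.

The denominator factor ρ + 6/7 vanishes at -6/7 and appears to the power 1; the numerator there equals 17/14, nonzero, and no other factor vanishes.
Hence a pole whose order is the multiplicity, 1.


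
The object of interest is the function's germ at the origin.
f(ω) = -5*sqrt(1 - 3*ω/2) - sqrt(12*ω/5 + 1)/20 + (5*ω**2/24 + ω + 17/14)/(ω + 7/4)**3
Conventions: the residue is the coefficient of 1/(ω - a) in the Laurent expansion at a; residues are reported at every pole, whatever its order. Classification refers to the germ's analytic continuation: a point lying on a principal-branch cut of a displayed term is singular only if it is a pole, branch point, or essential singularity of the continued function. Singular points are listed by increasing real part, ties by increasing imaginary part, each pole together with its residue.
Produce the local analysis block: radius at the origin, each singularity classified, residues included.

Denominator factor (ω + 7/4)^3: pole of order 3 at -7/4, modulus 7/4.
Branch term (-1/20)*sqrt(1 - ω/(-5/12)): its argument vanishes at ω = -5/12, a square-root branch point, modulus 5/12.
Branch term (-5)*sqrt(1 - ω/(2/3)): its argument vanishes at ω = 2/3, a square-root branch point, modulus 2/3.
The radius of convergence is the smallest modulus among the singular points: 5/12.
The branch terms are analytic at -7/4 and contribute nothing to the residue; only the rational part matters.
At the order-3 pole -7/4 set g(ω) = (ω - (-7/4))^3*(rational part) = 5*ω**2/24 + ω + 17/14.
Order-3 pole: residue = g''(a)/2; g''(-7/4) = 5/12, so the residue is 5/24.
List the singular points by increasing real part (a conjugate pair: the negative imaginary part first).

Radius of convergence at 0: 5/12.
At -7/4: a pole of order 3; residue 5/24.
At -5/12: an algebraic (square-root) branch point.
At 2/3: an algebraic (square-root) branch point.
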